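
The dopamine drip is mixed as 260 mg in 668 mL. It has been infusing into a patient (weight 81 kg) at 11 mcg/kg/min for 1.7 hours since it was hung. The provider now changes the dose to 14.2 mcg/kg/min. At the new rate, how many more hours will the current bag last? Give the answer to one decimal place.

2.5 hours

Initial rate:
Dose = 11 mcg/kg/min × 81 kg = 891 mcg/min
891 mcg/min × 60 min/hr = 53460 mcg/hr
Concentration = 260 mg ÷ 668 mL = 0.3892216 mg/mL = 389.2216 mcg/mL
Rate = 53460 mcg/hr ÷ 389.2216 mcg/mL = 137.3511 mL/hr
Volume infused so far = 137.3511 mL/hr × 1.7 hr = 233.4968 mL
Volume remaining = 668 − 233.4968 = 434.5032 mL
New rate:
Dose = 14.2 mcg/kg/min × 81 kg = 1150.2 mcg/min
1150.2 mcg/min × 60 min/hr = 69012 mcg/hr
Rate = 69012 mcg/hr ÷ 389.2216 mcg/mL = 177.3078 mL/hr
Time remaining = 434.5032 mL ÷ 177.3078 mL/hr = 2.450559 hr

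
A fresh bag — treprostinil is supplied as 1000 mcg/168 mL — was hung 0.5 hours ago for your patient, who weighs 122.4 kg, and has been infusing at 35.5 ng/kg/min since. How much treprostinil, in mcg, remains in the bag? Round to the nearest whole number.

870 mcg

Dose = 35.5 ng/kg/min × 122.4 kg = 4345.2 ng/min
4345.2 ng/min × 60 min/hr = 260712 ng/hr
Concentration = 1000 mcg ÷ 168 mL = 5.952381 mcg/mL = 5952.381 ng/mL
Rate = 260712 ng/hr ÷ 5952.381 ng/mL = 43.79962 mL/hr
Volume infused = 43.79962 mL/hr × 0.5 hr = 21.89981 mL
Volume remaining = 168 − 21.89981 = 146.1002 mL
Drug remaining = 146.1002 mL × 5952.381 ng/mL = 869644 ng = 869.644 mcg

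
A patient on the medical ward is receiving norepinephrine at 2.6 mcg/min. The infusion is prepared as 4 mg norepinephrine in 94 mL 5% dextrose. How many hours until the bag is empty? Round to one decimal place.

25.6 hours

2.6 mcg/min × 60 min/hr = 156 mcg/hr
Concentration = 4 mg ÷ 94 mL = 0.04255319 mg/mL = 42.55319 mcg/mL
Rate = 156 mcg/hr ÷ 42.55319 mcg/mL = 3.666 mL/hr
Duration = 94 mL ÷ 3.666 mL/hr = 25.64103 hr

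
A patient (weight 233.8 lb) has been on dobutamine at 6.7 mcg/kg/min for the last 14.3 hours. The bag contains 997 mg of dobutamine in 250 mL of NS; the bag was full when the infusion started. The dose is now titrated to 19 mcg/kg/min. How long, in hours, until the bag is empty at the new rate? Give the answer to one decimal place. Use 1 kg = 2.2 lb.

3.2 hours

Initial rate:
Weight = 233.8 lb ÷ 2.2 lb/kg = 106.2727 kg
Dose = 6.7 mcg/kg/min × 106.2727 kg = 712.0273 mcg/min
712.0273 mcg/min × 60 min/hr = 42721.64 mcg/hr
Concentration = 997 mg ÷ 250 mL = 3.988 mg/mL = 3988 mcg/mL
Rate = 42721.64 mcg/hr ÷ 3988 mcg/mL = 10.71255 mL/hr
Volume infused so far = 10.71255 mL/hr × 14.3 hr = 153.1894 mL
Volume remaining = 250 − 153.1894 = 96.81058 mL
New rate:
Dose = 19 mcg/kg/min × 106.2727 kg = 2019.182 mcg/min
2019.182 mcg/min × 60 min/hr = 121150.9 mcg/hr
Rate = 121150.9 mcg/hr ÷ 3988 mcg/mL = 30.37886 mL/hr
Time remaining = 96.81058 mL ÷ 30.37886 mL/hr = 3.186774 hr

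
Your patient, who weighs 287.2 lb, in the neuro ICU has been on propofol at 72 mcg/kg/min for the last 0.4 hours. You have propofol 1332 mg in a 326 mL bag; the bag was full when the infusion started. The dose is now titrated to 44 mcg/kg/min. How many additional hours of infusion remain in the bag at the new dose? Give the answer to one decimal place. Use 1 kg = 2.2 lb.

Initial rate:
Weight = 287.2 lb ÷ 2.2 lb/kg = 130.5455 kg
Dose = 72 mcg/kg/min × 130.5455 kg = 9399.273 mcg/min
9399.273 mcg/min × 60 min/hr = 563956.4 mcg/hr
Concentration = 1332 mg ÷ 326 mL = 4.08589 mg/mL = 4085.89 mcg/mL
Rate = 563956.4 mcg/hr ÷ 4085.89 mcg/mL = 138.0254 mL/hr
Volume infused so far = 138.0254 mL/hr × 0.4 hr = 55.21014 mL
Volume remaining = 326 − 55.21014 = 270.7899 mL
New rate:
Dose = 44 mcg/kg/min × 130.5455 kg = 5744 mcg/min
5744 mcg/min × 60 min/hr = 344640 mcg/hr
Rate = 344640 mcg/hr ÷ 4085.89 mcg/mL = 84.34883 mL/hr
Time remaining = 270.7899 mL ÷ 84.34883 mL/hr = 3.210357 hr

3.2 hours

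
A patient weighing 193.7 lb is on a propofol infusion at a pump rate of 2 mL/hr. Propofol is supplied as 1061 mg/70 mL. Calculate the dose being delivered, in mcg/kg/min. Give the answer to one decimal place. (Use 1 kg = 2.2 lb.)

Weight = 193.7 lb ÷ 2.2 lb/kg = 88.04545 kg
Concentration = 1061 mg ÷ 70 mL = 15.15714 mg/mL = 15157.14 mcg/mL
Drug rate = 2 mL/hr × 15157.14 mcg/mL = 30314.29 mcg/hr
30314.29 mcg/hr ÷ 60 min/hr = 505.2381 mcg/min
505.2381 mcg/min ÷ 88.04545 kg = 5.738378 mcg/kg/min

5.7 mcg/kg/min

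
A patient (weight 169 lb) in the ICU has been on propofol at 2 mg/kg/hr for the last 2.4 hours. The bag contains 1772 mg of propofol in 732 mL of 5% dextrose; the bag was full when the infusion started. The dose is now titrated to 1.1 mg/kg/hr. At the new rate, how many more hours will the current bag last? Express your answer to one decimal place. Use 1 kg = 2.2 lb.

16.6 hours

Initial rate:
Weight = 169 lb ÷ 2.2 lb/kg = 76.81818 kg
Dose = 2 mg/kg/hr × 76.81818 kg = 153.6364 mg/hr
Concentration = 1772 mg ÷ 732 mL = 2.420765 mg/mL
Rate = 153.6364 mg/hr ÷ 2.420765 mg/mL = 63.46604 mL/hr
Volume infused so far = 63.46604 mL/hr × 2.4 hr = 152.3185 mL
Volume remaining = 732 − 152.3185 = 579.6815 mL
New rate:
Dose = 1.1 mg/kg/hr × 76.81818 kg = 84.5 mg/hr
Rate = 84.5 mg/hr ÷ 2.420765 mg/mL = 34.90632 mL/hr
Time remaining = 579.6815 mL ÷ 34.90632 mL/hr = 16.60678 hr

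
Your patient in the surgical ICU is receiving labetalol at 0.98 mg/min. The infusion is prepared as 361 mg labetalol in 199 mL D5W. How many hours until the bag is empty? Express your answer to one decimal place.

0.98 mg/min × 60 min/hr = 58.8 mg/hr
Concentration = 361 mg ÷ 199 mL = 1.81407 mg/mL
Rate = 58.8 mg/hr ÷ 1.81407 mg/mL = 32.4133 mL/hr
Duration = 199 mL ÷ 32.4133 mL/hr = 6.139456 hr

6.1 hours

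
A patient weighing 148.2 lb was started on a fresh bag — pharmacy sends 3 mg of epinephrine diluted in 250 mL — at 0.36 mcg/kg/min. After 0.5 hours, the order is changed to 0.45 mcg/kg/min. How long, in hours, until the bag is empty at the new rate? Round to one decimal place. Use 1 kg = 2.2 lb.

1.2 hours

Initial rate:
Weight = 148.2 lb ÷ 2.2 lb/kg = 67.36364 kg
Dose = 0.36 mcg/kg/min × 67.36364 kg = 24.25091 mcg/min
24.25091 mcg/min × 60 min/hr = 1455.055 mcg/hr
Concentration = 3 mg ÷ 250 mL = 0.012 mg/mL = 12 mcg/mL
Rate = 1455.055 mcg/hr ÷ 12 mcg/mL = 121.2545 mL/hr
Volume infused so far = 121.2545 mL/hr × 0.5 hr = 60.62727 mL
Volume remaining = 250 − 60.62727 = 189.3727 mL
New rate:
Dose = 0.45 mcg/kg/min × 67.36364 kg = 30.31364 mcg/min
30.31364 mcg/min × 60 min/hr = 1818.818 mcg/hr
Rate = 1818.818 mcg/hr ÷ 12 mcg/mL = 151.5682 mL/hr
Time remaining = 189.3727 mL ÷ 151.5682 mL/hr = 1.249423 hr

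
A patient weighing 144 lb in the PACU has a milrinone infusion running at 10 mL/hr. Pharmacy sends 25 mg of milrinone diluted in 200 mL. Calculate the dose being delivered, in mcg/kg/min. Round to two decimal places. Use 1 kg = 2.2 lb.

0.32 mcg/kg/min

Weight = 144 lb ÷ 2.2 lb/kg = 65.45455 kg
Concentration = 25 mg ÷ 200 mL = 0.125 mg/mL = 125 mcg/mL
Drug rate = 10 mL/hr × 125 mcg/mL = 1250 mcg/hr
1250 mcg/hr ÷ 60 min/hr = 20.83333 mcg/min
20.83333 mcg/min ÷ 65.45455 kg = 0.318287 mcg/kg/min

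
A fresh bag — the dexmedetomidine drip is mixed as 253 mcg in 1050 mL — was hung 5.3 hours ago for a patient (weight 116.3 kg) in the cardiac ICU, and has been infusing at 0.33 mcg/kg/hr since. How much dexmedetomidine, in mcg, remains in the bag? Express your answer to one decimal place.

Dose = 0.33 mcg/kg/hr × 116.3 kg = 38.379 mcg/hr
Concentration = 253 mcg ÷ 1050 mL = 0.2409524 mcg/mL
Rate = 38.379 mcg/hr ÷ 0.2409524 mcg/mL = 159.2804 mL/hr
Volume infused = 159.2804 mL/hr × 5.3 hr = 844.1863 mL
Volume remaining = 1050 − 844.1863 = 205.8137 mL
Drug remaining = 205.8137 mL × 0.2409524 mcg/mL = 49.5913 mcg

49.6 mcg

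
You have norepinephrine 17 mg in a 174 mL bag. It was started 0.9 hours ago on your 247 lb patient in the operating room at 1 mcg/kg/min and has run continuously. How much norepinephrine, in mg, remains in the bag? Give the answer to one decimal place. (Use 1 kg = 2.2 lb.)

Weight = 247 lb ÷ 2.2 lb/kg = 112.2727 kg
Dose = 1 mcg/kg/min × 112.2727 kg = 112.2727 mcg/min
112.2727 mcg/min × 60 min/hr = 6736.364 mcg/hr
Concentration = 17 mg ÷ 174 mL = 0.09770115 mg/mL = 97.70115 mcg/mL
Rate = 6736.364 mcg/hr ÷ 97.70115 mcg/mL = 68.94866 mL/hr
Volume infused = 68.94866 mL/hr × 0.9 hr = 62.0538 mL
Volume remaining = 174 − 62.0538 = 111.9462 mL
Drug remaining = 111.9462 mL × 97.70115 mcg/mL = 10937.27 mcg = 10.93727 mg

10.9 mg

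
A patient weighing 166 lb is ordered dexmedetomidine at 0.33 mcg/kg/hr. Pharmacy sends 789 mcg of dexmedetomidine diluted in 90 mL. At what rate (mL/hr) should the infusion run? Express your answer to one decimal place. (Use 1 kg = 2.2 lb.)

Weight = 166 lb ÷ 2.2 lb/kg = 75.45455 kg
Dose = 0.33 mcg/kg/hr × 75.45455 kg = 24.9 mcg/hr
Concentration = 789 mcg ÷ 90 mL = 8.766667 mcg/mL
Rate = 24.9 mcg/hr ÷ 8.766667 mcg/mL = 2.840304 mL/hr

2.8 mL/hr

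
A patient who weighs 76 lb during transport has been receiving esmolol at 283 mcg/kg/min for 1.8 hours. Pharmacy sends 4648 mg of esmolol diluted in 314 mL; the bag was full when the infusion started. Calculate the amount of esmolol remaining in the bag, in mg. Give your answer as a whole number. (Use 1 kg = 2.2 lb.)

3592 mg

Weight = 76 lb ÷ 2.2 lb/kg = 34.54545 kg
Dose = 283 mcg/kg/min × 34.54545 kg = 9776.364 mcg/min
9776.364 mcg/min × 60 min/hr = 586581.8 mcg/hr
Concentration = 4648 mg ÷ 314 mL = 14.80255 mg/mL = 14802.55 mcg/mL
Rate = 586581.8 mcg/hr ÷ 14802.55 mcg/mL = 39.62708 mL/hr
Volume infused = 39.62708 mL/hr × 1.8 hr = 71.32875 mL
Volume remaining = 314 − 71.32875 = 242.6712 mL
Drug remaining = 242.6712 mL × 14802.55 mcg/mL = 3592153 mcg = 3592.153 mg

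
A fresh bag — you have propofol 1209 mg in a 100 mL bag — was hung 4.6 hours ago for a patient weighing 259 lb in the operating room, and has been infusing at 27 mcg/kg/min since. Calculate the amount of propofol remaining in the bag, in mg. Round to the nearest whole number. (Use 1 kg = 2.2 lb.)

332 mg

Weight = 259 lb ÷ 2.2 lb/kg = 117.7273 kg
Dose = 27 mcg/kg/min × 117.7273 kg = 3178.636 mcg/min
3178.636 mcg/min × 60 min/hr = 190718.2 mcg/hr
Concentration = 1209 mg ÷ 100 mL = 12.09 mg/mL = 12090 mcg/mL
Rate = 190718.2 mcg/hr ÷ 12090 mcg/mL = 15.77487 mL/hr
Volume infused = 15.77487 mL/hr × 4.6 hr = 72.5644 mL
Volume remaining = 100 − 72.5644 = 27.4356 mL
Drug remaining = 27.4356 mL × 12090 mcg/mL = 331696.4 mcg = 331.6964 mg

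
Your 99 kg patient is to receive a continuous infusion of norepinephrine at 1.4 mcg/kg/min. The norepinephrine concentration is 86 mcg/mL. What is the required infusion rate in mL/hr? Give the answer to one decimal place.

Dose = 1.4 mcg/kg/min × 99 kg = 138.6 mcg/min
138.6 mcg/min × 60 min/hr = 8316 mcg/hr
Rate = 8316 mcg/hr ÷ 86 mcg/mL = 96.69767 mL/hr

96.7 mL/hr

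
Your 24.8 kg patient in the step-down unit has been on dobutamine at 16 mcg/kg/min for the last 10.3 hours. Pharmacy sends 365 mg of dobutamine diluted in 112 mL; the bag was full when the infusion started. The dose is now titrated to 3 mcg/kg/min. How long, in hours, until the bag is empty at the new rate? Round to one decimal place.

Initial rate:
Dose = 16 mcg/kg/min × 24.8 kg = 396.8 mcg/min
396.8 mcg/min × 60 min/hr = 23808 mcg/hr
Concentration = 365 mg ÷ 112 mL = 3.258929 mg/mL = 3258.929 mcg/mL
Rate = 23808 mcg/hr ÷ 3258.929 mcg/mL = 7.305468 mL/hr
Volume infused so far = 7.305468 mL/hr × 10.3 hr = 75.24633 mL
Volume remaining = 112 − 75.24633 = 36.75367 mL
New rate:
Dose = 3 mcg/kg/min × 24.8 kg = 74.4 mcg/min
74.4 mcg/min × 60 min/hr = 4464 mcg/hr
Rate = 4464 mcg/hr ÷ 3258.929 mcg/mL = 1.369775 mL/hr
Time remaining = 36.75367 mL ÷ 1.369775 mL/hr = 26.8319 hr

26.8 hours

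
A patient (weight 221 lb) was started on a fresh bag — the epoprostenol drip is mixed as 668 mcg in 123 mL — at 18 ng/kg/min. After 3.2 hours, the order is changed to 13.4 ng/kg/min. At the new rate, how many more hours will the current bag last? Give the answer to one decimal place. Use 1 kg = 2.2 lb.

Initial rate:
Weight = 221 lb ÷ 2.2 lb/kg = 100.4545 kg
Dose = 18 ng/kg/min × 100.4545 kg = 1808.182 ng/min
1808.182 ng/min × 60 min/hr = 108490.9 ng/hr
Concentration = 668 mcg ÷ 123 mL = 5.430894 mcg/mL = 5430.894 ng/mL
Rate = 108490.9 ng/hr ÷ 5430.894 ng/mL = 19.97662 mL/hr
Volume infused so far = 19.97662 mL/hr × 3.2 hr = 63.92518 mL
Volume remaining = 123 − 63.92518 = 59.07482 mL
New rate:
Dose = 13.4 ng/kg/min × 100.4545 kg = 1346.091 ng/min
1346.091 ng/min × 60 min/hr = 80765.45 ng/hr
Rate = 80765.45 ng/hr ÷ 5430.894 ng/mL = 14.87148 mL/hr
Time remaining = 59.07482 mL ÷ 14.87148 mL/hr = 3.972355 hr

4.0 hours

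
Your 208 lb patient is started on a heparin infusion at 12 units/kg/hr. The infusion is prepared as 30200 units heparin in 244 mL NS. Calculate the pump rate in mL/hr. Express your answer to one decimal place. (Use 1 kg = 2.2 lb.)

9.2 mL/hr

Weight = 208 lb ÷ 2.2 lb/kg = 94.54545 kg
Dose = 12 units/kg/hr × 94.54545 kg = 1134.545 units/hr
Concentration = 30200 units ÷ 244 mL = 123.7705 units/mL
Rate = 1134.545 units/hr ÷ 123.7705 units/mL = 9.166526 mL/hr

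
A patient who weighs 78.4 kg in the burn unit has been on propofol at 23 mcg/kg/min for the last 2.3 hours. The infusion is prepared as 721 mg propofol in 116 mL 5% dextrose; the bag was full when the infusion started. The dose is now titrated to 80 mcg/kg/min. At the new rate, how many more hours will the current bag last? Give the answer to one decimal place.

Initial rate:
Dose = 23 mcg/kg/min × 78.4 kg = 1803.2 mcg/min
1803.2 mcg/min × 60 min/hr = 108192 mcg/hr
Concentration = 721 mg ÷ 116 mL = 6.215517 mg/mL = 6215.517 mcg/mL
Rate = 108192 mcg/hr ÷ 6215.517 mcg/mL = 17.40676 mL/hr
Volume infused so far = 17.40676 mL/hr × 2.3 hr = 40.03554 mL
Volume remaining = 116 − 40.03554 = 75.96446 mL
New rate:
Dose = 80 mcg/kg/min × 78.4 kg = 6272 mcg/min
6272 mcg/min × 60 min/hr = 376320 mcg/hr
Rate = 376320 mcg/hr ÷ 6215.517 mcg/mL = 60.54524 mL/hr
Time remaining = 75.96446 mL ÷ 60.54524 mL/hr = 1.254673 hr

1.3 hours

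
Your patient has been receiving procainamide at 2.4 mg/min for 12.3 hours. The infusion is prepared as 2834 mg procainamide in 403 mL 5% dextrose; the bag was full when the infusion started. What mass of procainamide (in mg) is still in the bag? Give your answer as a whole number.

2.4 mg/min × 60 min/hr = 144 mg/hr
Concentration = 2834 mg ÷ 403 mL = 7.032258 mg/mL
Rate = 144 mg/hr ÷ 7.032258 mg/mL = 20.47706 mL/hr
Volume infused = 20.47706 mL/hr × 12.3 hr = 251.8679 mL
Volume remaining = 403 − 251.8679 = 151.1321 mL
Drug remaining = 151.1321 mL × 7.032258 mg/mL = 1062.8 mg

1063 mg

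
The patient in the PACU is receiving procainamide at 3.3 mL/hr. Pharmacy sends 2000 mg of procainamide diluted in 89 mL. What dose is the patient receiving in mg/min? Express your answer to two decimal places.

1.24 mg/min

Concentration = 2000 mg ÷ 89 mL = 22.47191 mg/mL
Drug rate = 3.3 mL/hr × 22.47191 mg/mL = 74.1573 mg/hr
74.1573 mg/hr ÷ 60 min/hr = 1.235955 mg/min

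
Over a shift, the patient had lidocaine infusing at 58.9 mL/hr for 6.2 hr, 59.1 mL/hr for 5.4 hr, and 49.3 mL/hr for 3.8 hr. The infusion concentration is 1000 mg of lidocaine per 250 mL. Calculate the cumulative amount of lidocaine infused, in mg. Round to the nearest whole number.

Concentration = 1000 mg ÷ 250 mL = 4 mg/mL
Stage 1: 58.9 mL/hr × 6.2 hr = 365.18 mL → 365.18 mL × 4 mg/mL = 1460.72 mg
Stage 2: 59.1 mL/hr × 5.4 hr = 319.14 mL → 319.14 mL × 4 mg/mL = 1276.56 mg
Stage 3: 49.3 mL/hr × 3.8 hr = 187.34 mL → 187.34 mL × 4 mg/mL = 749.36 mg
Total = 1460.72 + 1276.56 + 749.36 = 3486.64 mg

3487 mg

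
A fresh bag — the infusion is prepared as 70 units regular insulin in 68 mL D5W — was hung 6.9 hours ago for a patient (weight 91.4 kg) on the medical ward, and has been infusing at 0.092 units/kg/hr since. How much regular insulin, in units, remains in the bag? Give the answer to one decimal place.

12.0 units

Dose = 0.092 units/kg/hr × 91.4 kg = 8.4088 units/hr
Concentration = 70 units ÷ 68 mL = 1.029412 units/mL
Rate = 8.4088 units/hr ÷ 1.029412 units/mL = 8.168549 mL/hr
Volume infused = 8.168549 mL/hr × 6.9 hr = 56.36299 mL
Volume remaining = 68 − 56.36299 = 11.63701 mL
Drug remaining = 11.63701 mL × 1.029412 units/mL = 11.97928 units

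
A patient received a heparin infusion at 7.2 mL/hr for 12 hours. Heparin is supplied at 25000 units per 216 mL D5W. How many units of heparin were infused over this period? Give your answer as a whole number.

Concentration = 25000 units ÷ 216 mL = 115.7407 units/mL
Drug rate = 7.2 mL/hr × 115.7407 units/mL = 833.3333 units/hr
Total = 833.3333 units/hr × 12 hr = 10000 units

10000 units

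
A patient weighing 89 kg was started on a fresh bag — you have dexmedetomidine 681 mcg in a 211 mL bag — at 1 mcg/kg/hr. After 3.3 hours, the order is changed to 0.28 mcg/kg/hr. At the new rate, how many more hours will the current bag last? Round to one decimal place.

Initial rate:
Dose = 1 mcg/kg/hr × 89 kg = 89 mcg/hr
Concentration = 681 mcg ÷ 211 mL = 3.227488 mcg/mL
Rate = 89 mcg/hr ÷ 3.227488 mcg/mL = 27.57562 mL/hr
Volume infused so far = 27.57562 mL/hr × 3.3 hr = 90.99956 mL
Volume remaining = 211 − 90.99956 = 120.0004 mL
New rate:
Dose = 0.28 mcg/kg/hr × 89 kg = 24.92 mcg/hr
Rate = 24.92 mcg/hr ÷ 3.227488 mcg/mL = 7.721175 mL/hr
Time remaining = 120.0004 mL ÷ 7.721175 mL/hr = 15.54173 hr

15.5 hours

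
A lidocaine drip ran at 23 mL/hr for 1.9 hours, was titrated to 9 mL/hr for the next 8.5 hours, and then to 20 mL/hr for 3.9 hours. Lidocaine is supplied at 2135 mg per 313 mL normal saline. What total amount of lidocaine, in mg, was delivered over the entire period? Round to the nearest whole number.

Concentration = 2135 mg ÷ 313 mL = 6.821086 mg/mL
Stage 1: 23 mL/hr × 1.9 hr = 43.7 mL → 43.7 mL × 6.821086 mg/mL = 298.0815 mg
Stage 2: 9 mL/hr × 8.5 hr = 76.5 mL → 76.5 mL × 6.821086 mg/mL = 521.8131 mg
Stage 3: 20 mL/hr × 3.9 hr = 78 mL → 78 mL × 6.821086 mg/mL = 532.0447 mg
Total = 298.0815 + 521.8131 + 532.0447 = 1351.939 mg

1352 mg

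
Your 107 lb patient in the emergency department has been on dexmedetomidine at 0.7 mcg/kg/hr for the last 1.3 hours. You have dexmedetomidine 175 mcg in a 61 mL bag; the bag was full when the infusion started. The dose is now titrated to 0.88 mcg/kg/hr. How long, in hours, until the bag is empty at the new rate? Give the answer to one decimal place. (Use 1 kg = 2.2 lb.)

3.1 hours

Initial rate:
Weight = 107 lb ÷ 2.2 lb/kg = 48.63636 kg
Dose = 0.7 mcg/kg/hr × 48.63636 kg = 34.04545 mcg/hr
Concentration = 175 mcg ÷ 61 mL = 2.868852 mcg/mL
Rate = 34.04545 mcg/hr ÷ 2.868852 mcg/mL = 11.86727 mL/hr
Volume infused so far = 11.86727 mL/hr × 1.3 hr = 15.42745 mL
Volume remaining = 61 − 15.42745 = 45.57255 mL
New rate:
Dose = 0.88 mcg/kg/hr × 48.63636 kg = 42.8 mcg/hr
Rate = 42.8 mcg/hr ÷ 2.868852 mcg/mL = 14.91886 mL/hr
Time remaining = 45.57255 mL ÷ 14.91886 mL/hr = 3.054694 hr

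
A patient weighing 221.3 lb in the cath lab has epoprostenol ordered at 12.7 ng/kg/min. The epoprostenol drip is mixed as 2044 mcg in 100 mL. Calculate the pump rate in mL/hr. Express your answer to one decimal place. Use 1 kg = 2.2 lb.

Weight = 221.3 lb ÷ 2.2 lb/kg = 100.5909 kg
Dose = 12.7 ng/kg/min × 100.5909 kg = 1277.505 ng/min
1277.505 ng/min × 60 min/hr = 76650.27 ng/hr
Concentration = 2044 mcg ÷ 100 mL = 20.44 mcg/mL = 20440 ng/mL
Rate = 76650.27 ng/hr ÷ 20440 ng/mL = 3.750013 mL/hr

3.8 mL/hr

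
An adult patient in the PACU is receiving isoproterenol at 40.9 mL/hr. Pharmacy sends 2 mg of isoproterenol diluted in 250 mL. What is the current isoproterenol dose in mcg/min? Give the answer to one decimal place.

Concentration = 2 mg ÷ 250 mL = 0.008 mg/mL = 8 mcg/mL
Drug rate = 40.9 mL/hr × 8 mcg/mL = 327.2 mcg/hr
327.2 mcg/hr ÷ 60 min/hr = 5.453333 mcg/min

5.5 mcg/min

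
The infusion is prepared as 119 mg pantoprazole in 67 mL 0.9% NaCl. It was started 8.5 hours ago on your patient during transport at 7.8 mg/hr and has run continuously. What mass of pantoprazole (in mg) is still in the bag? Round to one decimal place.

52.7 mg

Concentration = 119 mg ÷ 67 mL = 1.776119 mg/mL
Rate = 7.8 mg/hr ÷ 1.776119 mg/mL = 4.391597 mL/hr
Volume infused = 4.391597 mL/hr × 8.5 hr = 37.32857 mL
Volume remaining = 67 − 37.32857 = 29.67143 mL
Drug remaining = 29.67143 mL × 1.776119 mg/mL = 52.7 mg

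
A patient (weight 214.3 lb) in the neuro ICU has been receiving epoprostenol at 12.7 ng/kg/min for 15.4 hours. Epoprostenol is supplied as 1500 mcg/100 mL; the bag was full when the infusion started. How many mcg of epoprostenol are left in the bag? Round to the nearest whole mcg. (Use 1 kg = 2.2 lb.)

Weight = 214.3 lb ÷ 2.2 lb/kg = 97.40909 kg
Dose = 12.7 ng/kg/min × 97.40909 kg = 1237.095 ng/min
1237.095 ng/min × 60 min/hr = 74225.73 ng/hr
Concentration = 1500 mcg ÷ 100 mL = 15 mcg/mL = 15000 ng/mL
Rate = 74225.73 ng/hr ÷ 15000 ng/mL = 4.948382 mL/hr
Volume infused = 4.948382 mL/hr × 15.4 hr = 76.20508 mL
Volume remaining = 100 − 76.20508 = 23.79492 mL
Drug remaining = 23.79492 mL × 15000 ng/mL = 356923.8 ng = 356.9238 mcg

357 mcg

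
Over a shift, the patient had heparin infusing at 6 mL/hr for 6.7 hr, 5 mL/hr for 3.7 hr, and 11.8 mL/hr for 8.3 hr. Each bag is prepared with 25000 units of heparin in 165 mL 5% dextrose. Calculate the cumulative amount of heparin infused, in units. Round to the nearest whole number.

Concentration = 25000 units ÷ 165 mL = 151.5152 units/mL
Stage 1: 6 mL/hr × 6.7 hr = 40.2 mL → 40.2 mL × 151.5152 units/mL = 6090.909 units
Stage 2: 5 mL/hr × 3.7 hr = 18.5 mL → 18.5 mL × 151.5152 units/mL = 2803.03 units
Stage 3: 11.8 mL/hr × 8.3 hr = 97.94 mL → 97.94 mL × 151.5152 units/mL = 14839.39 units
Total = 6090.909 + 2803.03 + 14839.39 = 23733.33 units

23733 units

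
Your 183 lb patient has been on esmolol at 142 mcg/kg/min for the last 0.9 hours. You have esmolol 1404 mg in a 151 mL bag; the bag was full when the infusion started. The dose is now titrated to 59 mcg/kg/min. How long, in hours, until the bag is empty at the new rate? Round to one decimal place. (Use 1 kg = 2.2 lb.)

Initial rate:
Weight = 183 lb ÷ 2.2 lb/kg = 83.18182 kg
Dose = 142 mcg/kg/min × 83.18182 kg = 11811.82 mcg/min
11811.82 mcg/min × 60 min/hr = 708709.1 mcg/hr
Concentration = 1404 mg ÷ 151 mL = 9.298013 mg/mL = 9298.013 mcg/mL
Rate = 708709.1 mcg/hr ÷ 9298.013 mcg/mL = 76.22156 mL/hr
Volume infused so far = 76.22156 mL/hr × 0.9 hr = 68.59941 mL
Volume remaining = 151 − 68.59941 = 82.40059 mL
New rate:
Dose = 59 mcg/kg/min × 83.18182 kg = 4907.727 mcg/min
4907.727 mcg/min × 60 min/hr = 294463.6 mcg/hr
Rate = 294463.6 mcg/hr ÷ 9298.013 mcg/mL = 31.66952 mL/hr
Time remaining = 82.40059 mL ÷ 31.66952 mL/hr = 2.601889 hr

2.6 hours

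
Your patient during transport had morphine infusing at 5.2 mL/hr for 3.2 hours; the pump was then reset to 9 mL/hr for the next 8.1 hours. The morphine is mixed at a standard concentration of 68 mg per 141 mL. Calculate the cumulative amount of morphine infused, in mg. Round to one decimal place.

43.2 mg

Concentration = 68 mg ÷ 141 mL = 0.4822695 mg/mL
Stage 1: 5.2 mL/hr × 3.2 hr = 16.64 mL → 16.64 mL × 0.4822695 mg/mL = 8.024965 mg
Stage 2: 9 mL/hr × 8.1 hr = 72.9 mL → 72.9 mL × 0.4822695 mg/mL = 35.15745 mg
Total = 8.024965 + 35.15745 = 43.18241 mg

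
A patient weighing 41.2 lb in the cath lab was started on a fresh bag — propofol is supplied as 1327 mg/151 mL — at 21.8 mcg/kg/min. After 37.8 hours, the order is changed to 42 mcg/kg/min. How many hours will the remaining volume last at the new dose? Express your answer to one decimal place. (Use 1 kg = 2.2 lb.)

8.5 hours

Initial rate:
Weight = 41.2 lb ÷ 2.2 lb/kg = 18.72727 kg
Dose = 21.8 mcg/kg/min × 18.72727 kg = 408.2545 mcg/min
408.2545 mcg/min × 60 min/hr = 24495.27 mcg/hr
Concentration = 1327 mg ÷ 151 mL = 8.788079 mg/mL = 8788.079 mcg/mL
Rate = 24495.27 mcg/hr ÷ 8788.079 mcg/mL = 2.787329 mL/hr
Volume infused so far = 2.787329 mL/hr × 37.8 hr = 105.3611 mL
Volume remaining = 151 − 105.3611 = 45.63895 mL
New rate:
Dose = 42 mcg/kg/min × 18.72727 kg = 786.5455 mcg/min
786.5455 mcg/min × 60 min/hr = 47192.73 mcg/hr
Rate = 47192.73 mcg/hr ÷ 8788.079 mcg/mL = 5.370084 mL/hr
Time remaining = 45.63895 mL ÷ 5.370084 mL/hr = 8.498739 hr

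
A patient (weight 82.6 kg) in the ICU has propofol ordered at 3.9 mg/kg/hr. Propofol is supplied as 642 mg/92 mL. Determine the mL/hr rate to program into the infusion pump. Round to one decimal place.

46.2 mL/hr

Dose = 3.9 mg/kg/hr × 82.6 kg = 322.14 mg/hr
Concentration = 642 mg ÷ 92 mL = 6.978261 mg/mL
Rate = 322.14 mg/hr ÷ 6.978261 mg/mL = 46.16336 mL/hr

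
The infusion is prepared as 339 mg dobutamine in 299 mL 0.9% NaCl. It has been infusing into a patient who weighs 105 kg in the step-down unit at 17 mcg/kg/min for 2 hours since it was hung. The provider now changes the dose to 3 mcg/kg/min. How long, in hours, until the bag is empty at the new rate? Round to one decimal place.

Initial rate:
Dose = 17 mcg/kg/min × 105 kg = 1785 mcg/min
1785 mcg/min × 60 min/hr = 107100 mcg/hr
Concentration = 339 mg ÷ 299 mL = 1.133779 mg/mL = 1133.779 mcg/mL
Rate = 107100 mcg/hr ÷ 1133.779 mcg/mL = 94.46283 mL/hr
Volume infused so far = 94.46283 mL/hr × 2 hr = 188.9257 mL
Volume remaining = 299 − 188.9257 = 110.0743 mL
New rate:
Dose = 3 mcg/kg/min × 105 kg = 315 mcg/min
315 mcg/min × 60 min/hr = 18900 mcg/hr
Rate = 18900 mcg/hr ÷ 1133.779 mcg/mL = 16.66991 mL/hr
Time remaining = 110.0743 mL ÷ 16.66991 mL/hr = 6.603175 hr

6.6 hours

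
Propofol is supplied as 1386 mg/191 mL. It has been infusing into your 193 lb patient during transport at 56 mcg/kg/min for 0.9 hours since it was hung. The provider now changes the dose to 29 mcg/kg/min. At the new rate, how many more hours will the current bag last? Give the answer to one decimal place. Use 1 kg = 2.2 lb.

7.3 hours

Initial rate:
Weight = 193 lb ÷ 2.2 lb/kg = 87.72727 kg
Dose = 56 mcg/kg/min × 87.72727 kg = 4912.727 mcg/min
4912.727 mcg/min × 60 min/hr = 294763.6 mcg/hr
Concentration = 1386 mg ÷ 191 mL = 7.256545 mg/mL = 7256.545 mcg/mL
Rate = 294763.6 mcg/hr ÷ 7256.545 mcg/mL = 40.62039 mL/hr
Volume infused so far = 40.62039 mL/hr × 0.9 hr = 36.55835 mL
Volume remaining = 191 − 36.55835 = 154.4417 mL
New rate:
Dose = 29 mcg/kg/min × 87.72727 kg = 2544.091 mcg/min
2544.091 mcg/min × 60 min/hr = 152645.5 mcg/hr
Rate = 152645.5 mcg/hr ÷ 7256.545 mcg/mL = 21.03556 mL/hr
Time remaining = 154.4417 mL ÷ 21.03556 mL/hr = 7.341933 hr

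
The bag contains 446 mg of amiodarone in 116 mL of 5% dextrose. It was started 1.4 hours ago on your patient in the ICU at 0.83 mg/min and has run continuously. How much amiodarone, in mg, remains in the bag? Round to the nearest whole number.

376 mg

0.83 mg/min × 60 min/hr = 49.8 mg/hr
Concentration = 446 mg ÷ 116 mL = 3.844828 mg/mL
Rate = 49.8 mg/hr ÷ 3.844828 mg/mL = 12.95247 mL/hr
Volume infused = 12.95247 mL/hr × 1.4 hr = 18.13345 mL
Volume remaining = 116 − 18.13345 = 97.86655 mL
Drug remaining = 97.86655 mL × 3.844828 mg/mL = 376.28 mg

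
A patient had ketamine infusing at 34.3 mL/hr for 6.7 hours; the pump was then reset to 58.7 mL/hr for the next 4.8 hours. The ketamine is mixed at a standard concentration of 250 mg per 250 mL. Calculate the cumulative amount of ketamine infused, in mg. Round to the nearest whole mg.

Concentration = 250 mg ÷ 250 mL = 1 mg/mL
Stage 1: 34.3 mL/hr × 6.7 hr = 229.81 mL → 229.81 mL × 1 mg/mL = 229.81 mg
Stage 2: 58.7 mL/hr × 4.8 hr = 281.76 mL → 281.76 mL × 1 mg/mL = 281.76 mg
Total = 229.81 + 281.76 = 511.57 mg

512 mg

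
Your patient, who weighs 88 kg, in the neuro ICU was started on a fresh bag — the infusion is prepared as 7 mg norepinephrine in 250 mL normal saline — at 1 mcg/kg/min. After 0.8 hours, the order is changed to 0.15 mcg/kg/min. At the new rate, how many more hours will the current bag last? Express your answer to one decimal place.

3.5 hours

Initial rate:
Dose = 1 mcg/kg/min × 88 kg = 88 mcg/min
88 mcg/min × 60 min/hr = 5280 mcg/hr
Concentration = 7 mg ÷ 250 mL = 0.028 mg/mL = 28 mcg/mL
Rate = 5280 mcg/hr ÷ 28 mcg/mL = 188.5714 mL/hr
Volume infused so far = 188.5714 mL/hr × 0.8 hr = 150.8571 mL
Volume remaining = 250 − 150.8571 = 99.14286 mL
New rate:
Dose = 0.15 mcg/kg/min × 88 kg = 13.2 mcg/min
13.2 mcg/min × 60 min/hr = 792 mcg/hr
Rate = 792 mcg/hr ÷ 28 mcg/mL = 28.28571 mL/hr
Time remaining = 99.14286 mL ÷ 28.28571 mL/hr = 3.505051 hr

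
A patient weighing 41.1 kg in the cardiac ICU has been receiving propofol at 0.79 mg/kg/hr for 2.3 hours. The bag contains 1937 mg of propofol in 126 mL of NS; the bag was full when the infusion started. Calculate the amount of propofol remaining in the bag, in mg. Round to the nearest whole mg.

1862 mg

Dose = 0.79 mg/kg/hr × 41.1 kg = 32.469 mg/hr
Concentration = 1937 mg ÷ 126 mL = 15.37302 mg/mL
Rate = 32.469 mg/hr ÷ 15.37302 mg/mL = 2.112077 mL/hr
Volume infused = 2.112077 mL/hr × 2.3 hr = 4.857778 mL
Volume remaining = 126 − 4.857778 = 121.1422 mL
Drug remaining = 121.1422 mL × 15.37302 mg/mL = 1862.321 mg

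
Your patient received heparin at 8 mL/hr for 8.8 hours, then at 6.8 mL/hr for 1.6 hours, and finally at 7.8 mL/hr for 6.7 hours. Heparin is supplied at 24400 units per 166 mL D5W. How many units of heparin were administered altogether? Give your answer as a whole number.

19629 units

Concentration = 24400 units ÷ 166 mL = 146.988 units/mL
Stage 1: 8 mL/hr × 8.8 hr = 70.4 mL → 70.4 mL × 146.988 units/mL = 10347.95 units
Stage 2: 6.8 mL/hr × 1.6 hr = 10.88 mL → 10.88 mL × 146.988 units/mL = 1599.229 units
Stage 3: 7.8 mL/hr × 6.7 hr = 52.26 mL → 52.26 mL × 146.988 units/mL = 7681.59 units
Total = 10347.95 + 1599.229 + 7681.59 = 19628.77 units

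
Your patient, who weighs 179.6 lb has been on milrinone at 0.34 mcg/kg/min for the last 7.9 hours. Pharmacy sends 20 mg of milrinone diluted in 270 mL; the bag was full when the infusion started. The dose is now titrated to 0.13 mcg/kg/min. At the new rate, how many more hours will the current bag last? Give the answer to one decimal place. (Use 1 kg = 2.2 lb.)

Initial rate:
Weight = 179.6 lb ÷ 2.2 lb/kg = 81.63636 kg
Dose = 0.34 mcg/kg/min × 81.63636 kg = 27.75636 mcg/min
27.75636 mcg/min × 60 min/hr = 1665.382 mcg/hr
Concentration = 20 mg ÷ 270 mL = 0.07407407 mg/mL = 74.07407 mcg/mL
Rate = 1665.382 mcg/hr ÷ 74.07407 mcg/mL = 22.48265 mL/hr
Volume infused so far = 22.48265 mL/hr × 7.9 hr = 177.613 mL
Volume remaining = 270 − 177.613 = 92.38703 mL
New rate:
Dose = 0.13 mcg/kg/min × 81.63636 kg = 10.61273 mcg/min
10.61273 mcg/min × 60 min/hr = 636.7636 mcg/hr
Rate = 636.7636 mcg/hr ÷ 74.07407 mcg/mL = 8.596309 mL/hr
Time remaining = 92.38703 mL ÷ 8.596309 mL/hr = 10.74729 hr

10.7 hours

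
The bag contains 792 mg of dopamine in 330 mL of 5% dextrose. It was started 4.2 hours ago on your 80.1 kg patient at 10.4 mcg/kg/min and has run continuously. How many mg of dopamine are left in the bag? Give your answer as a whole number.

582 mg

Dose = 10.4 mcg/kg/min × 80.1 kg = 833.04 mcg/min
833.04 mcg/min × 60 min/hr = 49982.4 mcg/hr
Concentration = 792 mg ÷ 330 mL = 2.4 mg/mL = 2400 mcg/mL
Rate = 49982.4 mcg/hr ÷ 2400 mcg/mL = 20.826 mL/hr
Volume infused = 20.826 mL/hr × 4.2 hr = 87.4692 mL
Volume remaining = 330 − 87.4692 = 242.5308 mL
Drug remaining = 242.5308 mL × 2400 mcg/mL = 582073.9 mcg = 582.0739 mg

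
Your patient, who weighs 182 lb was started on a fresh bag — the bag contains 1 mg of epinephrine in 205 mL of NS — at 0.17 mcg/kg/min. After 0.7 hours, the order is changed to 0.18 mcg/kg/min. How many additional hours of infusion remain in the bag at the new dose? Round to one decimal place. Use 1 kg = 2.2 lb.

Initial rate:
Weight = 182 lb ÷ 2.2 lb/kg = 82.72727 kg
Dose = 0.17 mcg/kg/min × 82.72727 kg = 14.06364 mcg/min
14.06364 mcg/min × 60 min/hr = 843.8182 mcg/hr
Concentration = 1 mg ÷ 205 mL = 0.004878049 mg/mL = 4.878049 mcg/mL
Rate = 843.8182 mcg/hr ÷ 4.878049 mcg/mL = 172.9827 mL/hr
Volume infused so far = 172.9827 mL/hr × 0.7 hr = 121.0879 mL
Volume remaining = 205 − 121.0879 = 83.91209 mL
New rate:
Dose = 0.18 mcg/kg/min × 82.72727 kg = 14.89091 mcg/min
14.89091 mcg/min × 60 min/hr = 893.4545 mcg/hr
Rate = 893.4545 mcg/hr ÷ 4.878049 mcg/mL = 183.1582 mL/hr
Time remaining = 83.91209 mL ÷ 183.1582 mL/hr = 0.45814 hr

0.5 hours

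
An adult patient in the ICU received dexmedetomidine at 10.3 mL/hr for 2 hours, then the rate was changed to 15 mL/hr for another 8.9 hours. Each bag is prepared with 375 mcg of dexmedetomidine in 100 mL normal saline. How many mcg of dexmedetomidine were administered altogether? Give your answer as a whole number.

578 mcg

Concentration = 375 mcg ÷ 100 mL = 3.75 mcg/mL
Stage 1: 10.3 mL/hr × 2 hr = 20.6 mL → 20.6 mL × 3.75 mcg/mL = 77.25 mcg
Stage 2: 15 mL/hr × 8.9 hr = 133.5 mL → 133.5 mL × 3.75 mcg/mL = 500.625 mcg
Total = 77.25 + 500.625 = 577.875 mcg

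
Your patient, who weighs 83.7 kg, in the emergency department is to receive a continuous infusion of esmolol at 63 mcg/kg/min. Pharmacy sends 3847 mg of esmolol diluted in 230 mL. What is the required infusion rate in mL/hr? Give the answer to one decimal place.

Dose = 63 mcg/kg/min × 83.7 kg = 5273.1 mcg/min
5273.1 mcg/min × 60 min/hr = 316386 mcg/hr
Concentration = 3847 mg ÷ 230 mL = 16.72609 mg/mL = 16726.09 mcg/mL
Rate = 316386 mcg/hr ÷ 16726.09 mcg/mL = 18.91572 mL/hr

18.9 mL/hr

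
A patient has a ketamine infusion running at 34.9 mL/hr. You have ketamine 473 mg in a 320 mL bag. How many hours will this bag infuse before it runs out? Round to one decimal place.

9.2 hours

Duration = 320 mL ÷ 34.9 mL/hr = 9.169054 hr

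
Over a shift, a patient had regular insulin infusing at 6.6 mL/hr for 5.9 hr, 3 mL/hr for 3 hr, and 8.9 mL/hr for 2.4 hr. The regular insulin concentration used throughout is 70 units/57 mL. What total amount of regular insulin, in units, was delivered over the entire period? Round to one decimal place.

85.1 units

Concentration = 70 units ÷ 57 mL = 1.22807 units/mL
Stage 1: 6.6 mL/hr × 5.9 hr = 38.94 mL → 38.94 mL × 1.22807 units/mL = 47.82105 units
Stage 2: 3 mL/hr × 3 hr = 9 mL → 9 mL × 1.22807 units/mL = 11.05263 units
Stage 3: 8.9 mL/hr × 2.4 hr = 21.36 mL → 21.36 mL × 1.22807 units/mL = 26.23158 units
Total = 47.82105 + 11.05263 + 26.23158 = 85.10526 units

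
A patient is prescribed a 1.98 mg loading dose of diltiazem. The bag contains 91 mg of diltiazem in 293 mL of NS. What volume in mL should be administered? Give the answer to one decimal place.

6.4 mL

Concentration = 91 mg ÷ 293 mL = 0.3105802 mg/mL
Volume = 1.98 mg ÷ 0.3105802 mg/mL = 6.375165 mL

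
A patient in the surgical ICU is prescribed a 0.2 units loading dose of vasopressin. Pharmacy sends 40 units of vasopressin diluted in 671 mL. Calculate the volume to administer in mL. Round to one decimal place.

Concentration = 40 units ÷ 671 mL = 0.05961252 units/mL
Volume = 0.2 units ÷ 0.05961252 units/mL = 3.355 mL

3.4 mL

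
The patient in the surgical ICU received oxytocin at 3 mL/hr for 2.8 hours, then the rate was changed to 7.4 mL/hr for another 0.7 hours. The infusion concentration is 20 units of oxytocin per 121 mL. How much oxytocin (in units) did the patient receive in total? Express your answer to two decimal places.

2.24 units

Concentration = 20 units ÷ 121 mL = 0.1652893 units/mL
Stage 1: 3 mL/hr × 2.8 hr = 8.4 mL → 8.4 mL × 0.1652893 units/mL = 1.38843 units
Stage 2: 7.4 mL/hr × 0.7 hr = 5.18 mL → 5.18 mL × 0.1652893 units/mL = 0.8561983 units
Total = 1.38843 + 0.8561983 = 2.244628 units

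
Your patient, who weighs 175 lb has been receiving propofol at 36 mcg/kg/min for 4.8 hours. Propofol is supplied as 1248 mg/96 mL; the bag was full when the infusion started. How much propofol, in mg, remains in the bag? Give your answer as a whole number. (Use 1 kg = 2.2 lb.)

423 mg

Weight = 175 lb ÷ 2.2 lb/kg = 79.54545 kg
Dose = 36 mcg/kg/min × 79.54545 kg = 2863.636 mcg/min
2863.636 mcg/min × 60 min/hr = 171818.2 mcg/hr
Concentration = 1248 mg ÷ 96 mL = 13 mg/mL = 13000 mcg/mL
Rate = 171818.2 mcg/hr ÷ 13000 mcg/mL = 13.21678 mL/hr
Volume infused = 13.21678 mL/hr × 4.8 hr = 63.44056 mL
Volume remaining = 96 − 63.44056 = 32.55944 mL
Drug remaining = 32.55944 mL × 13000 mcg/mL = 423272.7 mcg = 423.2727 mg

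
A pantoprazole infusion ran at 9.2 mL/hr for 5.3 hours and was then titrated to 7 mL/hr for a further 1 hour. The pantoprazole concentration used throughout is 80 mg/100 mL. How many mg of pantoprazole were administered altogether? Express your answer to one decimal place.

Concentration = 80 mg ÷ 100 mL = 0.8 mg/mL
Stage 1: 9.2 mL/hr × 5.3 hr = 48.76 mL → 48.76 mL × 0.8 mg/mL = 39.008 mg
Stage 2: 7 mL/hr × 1 hr = 7 mL → 7 mL × 0.8 mg/mL = 5.6 mg
Total = 39.008 + 5.6 = 44.608 mg

44.6 mg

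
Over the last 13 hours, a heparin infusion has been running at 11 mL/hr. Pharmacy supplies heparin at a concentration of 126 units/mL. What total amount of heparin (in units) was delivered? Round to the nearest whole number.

18018 units

Drug rate = 11 mL/hr × 126 units/mL = 1386 units/hr
Total = 1386 units/hr × 13 hr = 18018 units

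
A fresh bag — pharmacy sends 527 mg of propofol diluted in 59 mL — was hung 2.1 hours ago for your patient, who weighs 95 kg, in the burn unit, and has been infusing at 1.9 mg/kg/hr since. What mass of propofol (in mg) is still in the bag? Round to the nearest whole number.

148 mg

Dose = 1.9 mg/kg/hr × 95 kg = 180.5 mg/hr
Concentration = 527 mg ÷ 59 mL = 8.932203 mg/mL
Rate = 180.5 mg/hr ÷ 8.932203 mg/mL = 20.20778 mL/hr
Volume infused = 20.20778 mL/hr × 2.1 hr = 42.43634 mL
Volume remaining = 59 − 42.43634 = 16.56366 mL
Drug remaining = 16.56366 mL × 8.932203 mg/mL = 147.95 mg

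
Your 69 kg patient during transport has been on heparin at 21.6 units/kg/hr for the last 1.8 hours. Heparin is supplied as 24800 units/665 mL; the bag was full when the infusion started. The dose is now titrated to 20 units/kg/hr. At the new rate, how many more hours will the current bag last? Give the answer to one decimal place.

16.0 hours

Initial rate:
Dose = 21.6 units/kg/hr × 69 kg = 1490.4 units/hr
Concentration = 24800 units ÷ 665 mL = 37.29323 units/mL
Rate = 1490.4 units/hr ÷ 37.29323 units/mL = 39.96435 mL/hr
Volume infused so far = 39.96435 mL/hr × 1.8 hr = 71.93584 mL
Volume remaining = 665 − 71.93584 = 593.0642 mL
New rate:
Dose = 20 units/kg/hr × 69 kg = 1380 units/hr
Rate = 1380 units/hr ÷ 37.29323 units/mL = 37.00403 mL/hr
Time remaining = 593.0642 mL ÷ 37.00403 mL/hr = 16.02701 hr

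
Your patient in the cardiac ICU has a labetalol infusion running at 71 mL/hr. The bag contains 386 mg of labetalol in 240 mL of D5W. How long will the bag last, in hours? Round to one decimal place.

Duration = 240 mL ÷ 71 mL/hr = 3.380282 hr

3.4 hours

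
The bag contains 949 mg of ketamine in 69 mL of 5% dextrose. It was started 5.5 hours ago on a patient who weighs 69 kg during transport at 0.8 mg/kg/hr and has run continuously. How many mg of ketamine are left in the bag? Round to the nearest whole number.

Dose = 0.8 mg/kg/hr × 69 kg = 55.2 mg/hr
Concentration = 949 mg ÷ 69 mL = 13.75362 mg/mL
Rate = 55.2 mg/hr ÷ 13.75362 mg/mL = 4.013488 mL/hr
Volume infused = 4.013488 mL/hr × 5.5 hr = 22.07418 mL
Volume remaining = 69 − 22.07418 = 46.92582 mL
Drug remaining = 46.92582 mL × 13.75362 mg/mL = 645.4 mg

645 mg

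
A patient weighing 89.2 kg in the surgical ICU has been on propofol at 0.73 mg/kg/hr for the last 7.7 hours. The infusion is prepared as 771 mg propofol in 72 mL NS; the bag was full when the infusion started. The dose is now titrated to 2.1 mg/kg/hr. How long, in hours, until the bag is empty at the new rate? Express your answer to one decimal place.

Initial rate:
Dose = 0.73 mg/kg/hr × 89.2 kg = 65.116 mg/hr
Concentration = 771 mg ÷ 72 mL = 10.70833 mg/mL
Rate = 65.116 mg/hr ÷ 10.70833 mg/mL = 6.080872 mL/hr
Volume infused so far = 6.080872 mL/hr × 7.7 hr = 46.82271 mL
Volume remaining = 72 − 46.82271 = 25.17729 mL
New rate:
Dose = 2.1 mg/kg/hr × 89.2 kg = 187.32 mg/hr
Rate = 187.32 mg/hr ÷ 10.70833 mg/mL = 17.49292 mL/hr
Time remaining = 25.17729 mL ÷ 17.49292 mL/hr = 1.439285 hr

1.4 hours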